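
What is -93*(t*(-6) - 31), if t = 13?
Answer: 10137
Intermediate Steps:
-93*(t*(-6) - 31) = -93*(13*(-6) - 31) = -93*(-78 - 31) = -93*(-109) = 10137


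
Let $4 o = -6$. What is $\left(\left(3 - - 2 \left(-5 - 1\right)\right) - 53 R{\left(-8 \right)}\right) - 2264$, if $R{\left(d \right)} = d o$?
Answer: $-2909$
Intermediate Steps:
$o = - \frac{3}{2}$ ($o = \frac{1}{4} \left(-6\right) = - \frac{3}{2} \approx -1.5$)
$R{\left(d \right)} = - \frac{3 d}{2}$ ($R{\left(d \right)} = d \left(- \frac{3}{2}\right) = - \frac{3 d}{2}$)
$\left(\left(3 - - 2 \left(-5 - 1\right)\right) - 53 R{\left(-8 \right)}\right) - 2264 = \left(\left(3 - - 2 \left(-5 - 1\right)\right) - 53 \left(\left(- \frac{3}{2}\right) \left(-8\right)\right)\right) - 2264 = \left(\left(3 - \left(-2\right) \left(-6\right)\right) - 636\right) - 2264 = \left(\left(3 - 12\right) - 636\right) - 2264 = \left(-9 - 636\right) - 2264 = -645 - 2264 = -2909$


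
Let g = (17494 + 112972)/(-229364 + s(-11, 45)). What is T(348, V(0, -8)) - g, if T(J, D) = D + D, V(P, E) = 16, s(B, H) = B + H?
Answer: 3734513/114665 ≈ 32.569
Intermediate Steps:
T(J, D) = 2*D
g = -65233/114665 (g = (17494 + 112972)/(-229364 + (-11 + 45)) = 130466/(-229364 + 34) = 130466/(-229330) = 130466*(-1/229330) = -65233/114665 ≈ -0.56890)
T(348, V(0, -8)) - g = 2*16 - 1*(-65233/114665) = 32 + 65233/114665 = 3734513/114665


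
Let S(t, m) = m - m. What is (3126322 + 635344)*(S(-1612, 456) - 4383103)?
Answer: -16487769529598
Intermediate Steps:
S(t, m) = 0
(3126322 + 635344)*(S(-1612, 456) - 4383103) = (3126322 + 635344)*(0 - 4383103) = 3761666*(-4383103) = -16487769529598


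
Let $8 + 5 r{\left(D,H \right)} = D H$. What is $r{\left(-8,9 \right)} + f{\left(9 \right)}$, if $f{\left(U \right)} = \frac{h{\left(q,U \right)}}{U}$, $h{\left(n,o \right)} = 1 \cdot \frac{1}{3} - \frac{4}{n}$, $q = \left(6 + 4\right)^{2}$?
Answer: $- \frac{10778}{675} \approx -15.967$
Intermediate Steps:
$q = 100$ ($q = 10^{2} = 100$)
$h{\left(n,o \right)} = \frac{1}{3} - \frac{4}{n}$ ($h{\left(n,o \right)} = 1 \cdot \frac{1}{3} - \frac{4}{n} = \frac{1}{3} - \frac{4}{n}$)
$f{\left(U \right)} = \frac{22}{75 U}$ ($f{\left(U \right)} = \frac{\frac{1}{3} \cdot \frac{1}{100} \left(-12 + 100\right)}{U} = \frac{\frac{1}{3} \cdot \frac{1}{100} \cdot 88}{U} = \frac{22}{75 U}$)
$r{\left(D,H \right)} = - \frac{8}{5} + \frac{D H}{5}$
$r{\left(-8,9 \right)} + f{\left(9 \right)} = \left(- \frac{8}{5} + \frac{1}{5} \left(-8\right) 9\right) + \frac{22}{75 \cdot 9} = \left(- \frac{8}{5} - \frac{72}{5}\right) + \frac{22}{75} \cdot \frac{1}{9} = -16 + \frac{22}{675} = - \frac{10778}{675}$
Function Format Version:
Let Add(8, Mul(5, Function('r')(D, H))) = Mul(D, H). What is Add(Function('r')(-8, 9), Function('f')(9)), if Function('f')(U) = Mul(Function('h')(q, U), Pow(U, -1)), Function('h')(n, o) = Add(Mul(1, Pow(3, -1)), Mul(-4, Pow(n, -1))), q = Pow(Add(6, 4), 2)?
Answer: Rational(-10778, 675) ≈ -15.967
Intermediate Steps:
q = 100 (q = Pow(10, 2) = 100)
Function('h')(n, o) = Add(Rational(1, 3), Mul(-4, Pow(n, -1))) (Function('h')(n, o) = Add(Mul(1, Rational(1, 3)), Mul(-4, Pow(n, -1))) = Add(Rational(1, 3), Mul(-4, Pow(n, -1))))
Function('f')(U) = Mul(Rational(22, 75), Pow(U, -1)) (Function('f')(U) = Mul(Mul(Rational(1, 3), Pow(100, -1), Add(-12, 100)), Pow(U, -1)) = Mul(Mul(Rational(1, 3), Rational(1, 100), 88), Pow(U, -1)) = Mul(Rational(22, 75), Pow(U, -1)))
Function('r')(D, H) = Add(Rational(-8, 5), Mul(Rational(1, 5), D, H)) (Function('r')(D, H) = Add(Rational(-8, 5), Mul(Rational(1, 5), Mul(D, H))) = Add(Rational(-8, 5), Mul(Rational(1, 5), D, H)))
Add(Function('r')(-8, 9), Function('f')(9)) = Add(Add(Rational(-8, 5), Mul(Rational(1, 5), -8, 9)), Mul(Rational(22, 75), Pow(9, -1))) = Add(Add(Rational(-8, 5), Rational(-72, 5)), Mul(Rational(22, 75), Rational(1, 9))) = Add(-16, Rational(22, 675)) = Rational(-10778, 675)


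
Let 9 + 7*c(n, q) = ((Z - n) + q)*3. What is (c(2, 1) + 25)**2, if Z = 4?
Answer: 625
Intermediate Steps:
c(n, q) = 3/7 - 3*n/7 + 3*q/7 (c(n, q) = -9/7 + (((4 - n) + q)*3)/7 = -9/7 + ((4 + q - n)*3)/7 = -9/7 + (12 - 3*n + 3*q)/7 = -9/7 + (12/7 - 3*n/7 + 3*q/7) = 3/7 - 3*n/7 + 3*q/7)
(c(2, 1) + 25)**2 = ((3/7 - 3/7*2 + (3/7)*1) + 25)**2 = ((3/7 - 6/7 + 3/7) + 25)**2 = (0 + 25)**2 = 25**2 = 625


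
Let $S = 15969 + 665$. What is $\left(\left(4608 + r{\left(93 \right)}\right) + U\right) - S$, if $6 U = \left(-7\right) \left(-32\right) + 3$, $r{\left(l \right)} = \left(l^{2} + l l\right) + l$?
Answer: $\frac{32417}{6} \approx 5402.8$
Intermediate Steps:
$r{\left(l \right)} = l + 2 l^{2}$ ($r{\left(l \right)} = \left(l^{2} + l^{2}\right) + l = 2 l^{2} + l = l + 2 l^{2}$)
$S = 16634$
$U = \frac{227}{6}$ ($U = \frac{\left(-7\right) \left(-32\right) + 3}{6} = \frac{224 + 3}{6} = \frac{1}{6} \cdot 227 = \frac{227}{6} \approx 37.833$)
$\left(\left(4608 + r{\left(93 \right)}\right) + U\right) - S = \left(\left(4608 + 93 \left(1 + 2 \cdot 93\right)\right) + \frac{227}{6}\right) - 16634 = \left(\left(4608 + 93 \left(1 + 186\right)\right) + \frac{227}{6}\right) - 16634 = \left(\left(4608 + 93 \cdot 187\right) + \frac{227}{6}\right) - 16634 = \left(\left(4608 + 17391\right) + \frac{227}{6}\right) - 16634 = \left(21999 + \frac{227}{6}\right) - 16634 = \frac{132221}{6} - 16634 = \frac{32417}{6}$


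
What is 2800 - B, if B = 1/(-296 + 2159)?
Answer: 5216399/1863 ≈ 2800.0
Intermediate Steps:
B = 1/1863 ≈ 0.00053677
2800 - B = 2800 - 1*1/1863 = 2800 - 1/1863 = 5216399/1863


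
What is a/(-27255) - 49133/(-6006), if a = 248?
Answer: 21232229/2598310 ≈ 8.1716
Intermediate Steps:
a/(-27255) - 49133/(-6006) = 248/(-27255) - 49133/(-6006) = 248*(-1/27255) - 49133*(-1/6006) = -248/27255 + 7019/858 = 21232229/2598310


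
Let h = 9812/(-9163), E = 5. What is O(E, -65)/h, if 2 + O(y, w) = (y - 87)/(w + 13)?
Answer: 9163/23192 ≈ 0.39509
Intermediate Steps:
O(y, w) = -2 + (-87 + y)/(13 + w) (O(y, w) = -2 + (y - 87)/(w + 13) = -2 + (-87 + y)/(13 + w))
h = -892/833 (h = 9812*(-1/9163) = -892/833 ≈ -1.0708)
O(E, -65)/h = ((-113 + 5 - 2*(-65))/(13 - 65))/(-892/833) = ((-113 + 5 + 130)/(-52))*(-833/892) = -1/52*22*(-833/892) = -11/26*(-833/892) = 9163/23192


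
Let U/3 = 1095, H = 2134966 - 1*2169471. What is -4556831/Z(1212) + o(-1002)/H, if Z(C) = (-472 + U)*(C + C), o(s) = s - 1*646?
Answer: -1417438993/2284268520 ≈ -0.62052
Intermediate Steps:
o(s) = -646 + s (o(s) = s - 646 = -646 + s)
H = -34505 (H = 2134966 - 2169471 = -34505)
U = 3285 (U = 3*1095 = 3285)
Z(C) = 5626*C (Z(C) = (-472 + 3285)*(C + C) = 2813*(2*C) = 5626*C)
-4556831/Z(1212) + o(-1002)/H = -4556831/(5626*1212) + (-646 - 1002)/(-34505) = -4556831/6818712 - 1648*(-1/34505) = -4556831*1/6818712 + 16/335 = -4556831/6818712 + 16/335 = -1417438993/2284268520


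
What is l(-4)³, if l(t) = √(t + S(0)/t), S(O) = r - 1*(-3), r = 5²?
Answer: -11*I*√11 ≈ -36.483*I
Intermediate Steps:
r = 25
S(O) = 28 (S(O) = 25 - 1*(-3) = 25 + 3 = 28)
l(t) = √(t + 28/t)
l(-4)³ = (√(-4 + 28/(-4)))³ = (√(-4 + 28*(-¼)))³ = (√(-4 - 7))³ = (√(-11))³ = (I*√11)³ = -11*I*√11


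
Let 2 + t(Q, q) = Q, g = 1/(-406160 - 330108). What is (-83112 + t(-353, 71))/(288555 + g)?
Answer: -2671916572/9237122293 ≈ -0.28926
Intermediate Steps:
g = -1/736268 (g = 1/(-736268) = -1/736268 ≈ -1.3582e-6)
t(Q, q) = -2 + Q
(-83112 + t(-353, 71))/(288555 + g) = (-83112 + (-2 - 353))/(288555 - 1/736268) = (-83112 - 355)/(212453812739/736268) = -83467*736268/212453812739 = -2671916572/9237122293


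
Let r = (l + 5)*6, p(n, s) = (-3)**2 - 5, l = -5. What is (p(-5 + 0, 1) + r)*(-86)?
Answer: -344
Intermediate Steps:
p(n, s) = 4 (p(n, s) = 9 - 5 = 4)
r = 0 (r = (-5 + 5)*6 = 0*6 = 0)
(p(-5 + 0, 1) + r)*(-86) = (4 + 0)*(-86) = 4*(-86) = -344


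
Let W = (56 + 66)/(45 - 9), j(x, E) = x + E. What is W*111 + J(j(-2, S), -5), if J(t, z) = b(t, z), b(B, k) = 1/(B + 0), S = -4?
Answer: 376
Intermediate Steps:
b(B, k) = 1/B
j(x, E) = E + x
J(t, z) = 1/t
W = 61/18 (W = 122/36 = 122*(1/36) = 61/18 ≈ 3.3889)
W*111 + J(j(-2, S), -5) = (61/18)*111 + 1/(-4 - 2) = 2257/6 + 1/(-6) = 2257/6 - 1/6 = 376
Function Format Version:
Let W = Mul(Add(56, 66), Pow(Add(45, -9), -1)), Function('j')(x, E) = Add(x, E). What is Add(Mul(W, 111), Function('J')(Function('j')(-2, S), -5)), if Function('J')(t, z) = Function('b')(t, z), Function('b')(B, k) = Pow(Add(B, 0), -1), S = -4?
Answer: 376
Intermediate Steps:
Function('b')(B, k) = Pow(B, -1)
Function('j')(x, E) = Add(E, x)
Function('J')(t, z) = Pow(t, -1)
W = Rational(61, 18) (W = Mul(122, Pow(36, -1)) = Mul(122, Rational(1, 36)) = Rational(61, 18) ≈ 3.3889)
Add(Mul(W, 111), Function('J')(Function('j')(-2, S), -5)) = Add(Mul(Rational(61, 18), 111), Pow(Add(-4, -2), -1)) = Add(Rational(2257, 6), Pow(-6, -1)) = Add(Rational(2257, 6), Rational(-1, 6)) = 376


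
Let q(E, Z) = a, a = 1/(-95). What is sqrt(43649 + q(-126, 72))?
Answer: sqrt(393932130)/95 ≈ 208.92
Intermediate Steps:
a = -1/95 ≈ -0.010526
q(E, Z) = -1/95
sqrt(43649 + q(-126, 72)) = sqrt(43649 - 1/95) = sqrt(4146654/95) = sqrt(393932130)/95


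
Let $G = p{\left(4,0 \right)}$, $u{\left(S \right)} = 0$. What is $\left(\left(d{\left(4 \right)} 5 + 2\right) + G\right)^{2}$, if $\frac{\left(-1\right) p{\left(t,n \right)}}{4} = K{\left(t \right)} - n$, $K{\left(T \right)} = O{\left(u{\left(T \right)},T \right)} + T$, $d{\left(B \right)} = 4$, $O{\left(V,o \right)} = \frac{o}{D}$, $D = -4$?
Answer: $100$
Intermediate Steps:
$O{\left(V,o \right)} = - \frac{o}{4}$ ($O{\left(V,o \right)} = \frac{o}{-4} = o \left(- \frac{1}{4}\right) = - \frac{o}{4}$)
$K{\left(T \right)} = \frac{3 T}{4}$ ($K{\left(T \right)} = - \frac{T}{4} + T = \frac{3 T}{4}$)
$p{\left(t,n \right)} = - 3 t + 4 n$ ($p{\left(t,n \right)} = - 4 \left(\frac{3 t}{4} - n\right) = - 4 \left(- n + \frac{3 t}{4}\right) = - 3 t + 4 n$)
$G = -12$ ($G = \left(-3\right) 4 + 4 \cdot 0 = -12 + 0 = -12$)
$\left(\left(d{\left(4 \right)} 5 + 2\right) + G\right)^{2} = \left(\left(4 \cdot 5 + 2\right) - 12\right)^{2} = \left(\left(20 + 2\right) - 12\right)^{2} = \left(22 - 12\right)^{2} = 10^{2} = 100$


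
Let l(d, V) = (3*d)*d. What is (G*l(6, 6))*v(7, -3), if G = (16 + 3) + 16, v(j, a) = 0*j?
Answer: 0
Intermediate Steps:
l(d, V) = 3*d**2
v(j, a) = 0
G = 35 (G = 19 + 16 = 35)
(G*l(6, 6))*v(7, -3) = (35*(3*6**2))*0 = (35*(3*36))*0 = (35*108)*0 = 3780*0 = 0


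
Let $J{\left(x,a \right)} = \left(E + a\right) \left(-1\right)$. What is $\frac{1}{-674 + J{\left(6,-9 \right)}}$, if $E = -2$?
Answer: $- \frac{1}{663} \approx -0.0015083$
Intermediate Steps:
$J{\left(x,a \right)} = 2 - a$ ($J{\left(x,a \right)} = \left(-2 + a\right) \left(-1\right) = 2 - a$)
$\frac{1}{-674 + J{\left(6,-9 \right)}} = \frac{1}{-674 + \left(2 - -9\right)} = \frac{1}{-674 + \left(2 + 9\right)} = \frac{1}{-674 + 11} = \frac{1}{-663} = - \frac{1}{663}$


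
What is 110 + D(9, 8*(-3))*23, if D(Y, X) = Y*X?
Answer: -4858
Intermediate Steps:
D(Y, X) = X*Y
110 + D(9, 8*(-3))*23 = 110 + ((8*(-3))*9)*23 = 110 - 24*9*23 = 110 - 216*23 = 110 - 4968 = -4858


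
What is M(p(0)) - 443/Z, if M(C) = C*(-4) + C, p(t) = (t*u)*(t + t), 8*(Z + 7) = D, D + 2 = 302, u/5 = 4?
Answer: -886/61 ≈ -14.525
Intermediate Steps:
u = 20 (u = 5*4 = 20)
D = 300 (D = -2 + 302 = 300)
Z = 61/2 (Z = -7 + (1/8)*300 = -7 + 75/2 = 61/2 ≈ 30.500)
p(t) = 40*t**2 (p(t) = (t*20)*(t + t) = (20*t)*(2*t) = 40*t**2)
M(C) = -3*C (M(C) = -4*C + C = -3*C)
M(p(0)) - 443/Z = -120*0**2 - 443/61/2 = -120*0 - 443*2/61 = -3*0 - 1*886/61 = 0 - 886/61 = -886/61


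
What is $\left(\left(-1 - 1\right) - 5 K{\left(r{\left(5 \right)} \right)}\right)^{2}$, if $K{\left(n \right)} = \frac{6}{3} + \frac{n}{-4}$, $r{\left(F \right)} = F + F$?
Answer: $\frac{1}{4} \approx 0.25$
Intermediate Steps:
$r{\left(F \right)} = 2 F$
$K{\left(n \right)} = 2 - \frac{n}{4}$ ($K{\left(n \right)} = 6 \cdot \frac{1}{3} + n \left(- \frac{1}{4}\right) = 2 - \frac{n}{4}$)
$\left(\left(-1 - 1\right) - 5 K{\left(r{\left(5 \right)} \right)}\right)^{2} = \left(\left(-1 - 1\right) - 5 \left(2 - \frac{2 \cdot 5}{4}\right)\right)^{2} = \left(-2 - 5 \left(2 - \frac{5}{2}\right)\right)^{2} = \left(-2 - - \frac{5}{2}\right)^{2} = \left(-2 + \frac{5}{2}\right)^{2} = \left(\frac{1}{2}\right)^{2} = \frac{1}{4}$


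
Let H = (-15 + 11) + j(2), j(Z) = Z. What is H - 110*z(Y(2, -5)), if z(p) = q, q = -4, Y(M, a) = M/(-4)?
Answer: 438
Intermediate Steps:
Y(M, a) = -M/4 (Y(M, a) = M*(-¼) = -M/4)
z(p) = -4
H = -2 (H = (-15 + 11) + 2 = -4 + 2 = -2)
H - 110*z(Y(2, -5)) = -2 - 110*(-4) = -2 + 440 = 438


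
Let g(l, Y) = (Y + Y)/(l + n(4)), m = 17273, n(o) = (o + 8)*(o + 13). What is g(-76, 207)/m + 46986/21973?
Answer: 2258532861/1056110272 ≈ 2.1385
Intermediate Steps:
n(o) = (8 + o)*(13 + o)
g(l, Y) = 2*Y/(204 + l) (g(l, Y) = (Y + Y)/(l + (104 + 4² + 21*4)) = (2*Y)/(l + (104 + 16 + 84)) = (2*Y)/(l + 204) = (2*Y)/(204 + l) = 2*Y/(204 + l))
g(-76, 207)/m + 46986/21973 = (2*207/(204 - 76))/17273 + 46986/21973 = (2*207/128)*(1/17273) + 46986*(1/21973) = (2*207*(1/128))*(1/17273) + 46986/21973 = (207/64)*(1/17273) + 46986/21973 = 9/48064 + 46986/21973 = 2258532861/1056110272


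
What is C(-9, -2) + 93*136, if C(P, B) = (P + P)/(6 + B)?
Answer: 25287/2 ≈ 12644.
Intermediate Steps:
C(P, B) = 2*P/(6 + B) (C(P, B) = (2*P)/(6 + B) = 2*P/(6 + B))
C(-9, -2) + 93*136 = 2*(-9)/(6 - 2) + 93*136 = 2*(-9)/4 + 12648 = 2*(-9)*(1/4) + 12648 = -9/2 + 12648 = 25287/2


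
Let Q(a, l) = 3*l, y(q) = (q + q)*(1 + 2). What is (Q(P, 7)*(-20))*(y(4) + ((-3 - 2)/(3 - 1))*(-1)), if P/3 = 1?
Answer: -11130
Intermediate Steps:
P = 3 (P = 3*1 = 3)
y(q) = 6*q (y(q) = (2*q)*3 = 6*q)
(Q(P, 7)*(-20))*(y(4) + ((-3 - 2)/(3 - 1))*(-1)) = ((3*7)*(-20))*(6*4 + ((-3 - 2)/(3 - 1))*(-1)) = (21*(-20))*(24 - 5/2*(-1)) = -420*(24 - 5*½*(-1)) = -420*(24 - 5/2*(-1)) = -420*(24 + 5/2) = -420*53/2 = -11130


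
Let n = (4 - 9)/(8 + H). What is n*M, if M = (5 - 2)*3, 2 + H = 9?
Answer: -3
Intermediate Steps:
H = 7 (H = -2 + 9 = 7)
M = 9 (M = 3*3 = 9)
n = -⅓ (n = (4 - 9)/(8 + 7) = -5/15 = -5*1/15 = -⅓ ≈ -0.33333)
n*M = -⅓*9 = -3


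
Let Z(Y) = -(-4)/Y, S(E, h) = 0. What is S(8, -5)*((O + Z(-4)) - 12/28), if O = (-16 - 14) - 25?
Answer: 0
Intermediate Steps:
Z(Y) = 4/Y
O = -55 (O = -30 - 25 = -55)
S(8, -5)*((O + Z(-4)) - 12/28) = 0*((-55 + 4/(-4)) - 12/28) = 0*((-55 + 4*(-¼)) - 12*1/28) = 0*((-55 - 1) - 3/7) = 0*(-56 - 3/7) = 0*(-395/7) = 0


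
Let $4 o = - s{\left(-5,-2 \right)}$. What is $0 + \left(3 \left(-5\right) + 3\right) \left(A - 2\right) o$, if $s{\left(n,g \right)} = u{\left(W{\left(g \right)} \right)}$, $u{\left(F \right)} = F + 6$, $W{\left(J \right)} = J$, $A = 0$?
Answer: $-24$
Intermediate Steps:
$u{\left(F \right)} = 6 + F$
$s{\left(n,g \right)} = 6 + g$
$o = -1$ ($o = \frac{\left(-1\right) \left(6 - 2\right)}{4} = \frac{\left(-1\right) 4}{4} = \frac{1}{4} \left(-4\right) = -1$)
$0 + \left(3 \left(-5\right) + 3\right) \left(A - 2\right) o = 0 + \left(3 \left(-5\right) + 3\right) \left(0 - 2\right) \left(-1\right) = 0 + \left(-15 + 3\right) \left(0 - 2\right) \left(-1\right) = 0 + \left(-12\right) \left(-2\right) \left(-1\right) = 0 + 24 \left(-1\right) = 0 - 24 = -24$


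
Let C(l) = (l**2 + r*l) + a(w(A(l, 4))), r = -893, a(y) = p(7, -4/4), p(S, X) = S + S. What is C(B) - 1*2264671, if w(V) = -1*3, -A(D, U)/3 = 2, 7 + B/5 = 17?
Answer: -2306807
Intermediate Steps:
B = 50 (B = -35 + 5*17 = -35 + 85 = 50)
A(D, U) = -6 (A(D, U) = -3*2 = -6)
w(V) = -3
p(S, X) = 2*S
a(y) = 14 (a(y) = 2*7 = 14)
C(l) = 14 + l**2 - 893*l (C(l) = (l**2 - 893*l) + 14 = 14 + l**2 - 893*l)
C(B) - 1*2264671 = (14 + 50**2 - 893*50) - 1*2264671 = (14 + 2500 - 44650) - 2264671 = -42136 - 2264671 = -2306807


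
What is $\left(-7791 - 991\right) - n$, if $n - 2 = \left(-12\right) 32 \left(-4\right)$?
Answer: $-10320$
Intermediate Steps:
$n = 1538$ ($n = 2 + \left(-12\right) 32 \left(-4\right) = 2 - -1536 = 2 + 1536 = 1538$)
$\left(-7791 - 991\right) - n = \left(-7791 - 991\right) - 1538 = -8782 - 1538 = -10320$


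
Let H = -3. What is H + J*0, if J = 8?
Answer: -3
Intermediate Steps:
H + J*0 = -3 + 8*0 = -3 + 0 = -3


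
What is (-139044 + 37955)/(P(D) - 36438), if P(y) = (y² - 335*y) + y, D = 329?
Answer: 101089/38083 ≈ 2.6544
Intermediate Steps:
P(y) = y² - 334*y
(-139044 + 37955)/(P(D) - 36438) = (-139044 + 37955)/(329*(-334 + 329) - 36438) = -101089/(329*(-5) - 36438) = -101089/(-1645 - 36438) = -101089/(-38083) = -101089*(-1/38083) = 101089/38083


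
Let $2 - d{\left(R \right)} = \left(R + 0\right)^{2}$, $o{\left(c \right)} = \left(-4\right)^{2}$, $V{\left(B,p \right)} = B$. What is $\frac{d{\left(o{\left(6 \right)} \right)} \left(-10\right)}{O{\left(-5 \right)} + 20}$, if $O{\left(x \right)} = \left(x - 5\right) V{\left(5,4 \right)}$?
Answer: $- \frac{254}{3} \approx -84.667$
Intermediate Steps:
$o{\left(c \right)} = 16$
$O{\left(x \right)} = -25 + 5 x$ ($O{\left(x \right)} = \left(x - 5\right) 5 = \left(-5 + x\right) 5 = -25 + 5 x$)
$d{\left(R \right)} = 2 - R^{2}$ ($d{\left(R \right)} = 2 - \left(R + 0\right)^{2} = 2 - R^{2}$)
$\frac{d{\left(o{\left(6 \right)} \right)} \left(-10\right)}{O{\left(-5 \right)} + 20} = \frac{\left(2 - 16^{2}\right) \left(-10\right)}{\left(-25 + 5 \left(-5\right)\right) + 20} = \frac{\left(2 - 256\right) \left(-10\right)}{\left(-25 - 25\right) + 20} = \frac{\left(2 - 256\right) \left(-10\right)}{-50 + 20} = \frac{\left(-254\right) \left(-10\right)}{-30} = 2540 \left(- \frac{1}{30}\right) = - \frac{254}{3}$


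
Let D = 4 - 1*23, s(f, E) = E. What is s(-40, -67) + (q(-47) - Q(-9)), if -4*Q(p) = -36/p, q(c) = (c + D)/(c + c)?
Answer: -3069/47 ≈ -65.298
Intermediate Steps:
D = -19 (D = 4 - 23 = -19)
q(c) = (-19 + c)/(2*c) (q(c) = (c - 19)/(c + c) = (-19 + c)/((2*c)) = (-19 + c)*(1/(2*c)) = (-19 + c)/(2*c))
Q(p) = 9/p (Q(p) = -(-9)/p = 9/p)
s(-40, -67) + (q(-47) - Q(-9)) = -67 + ((½)*(-19 - 47)/(-47) - 9/(-9)) = -67 + ((½)*(-1/47)*(-66) - 9*(-1)/9) = -67 + (33/47 - 1*(-1)) = -67 + (33/47 + 1) = -67 + 80/47 = -3069/47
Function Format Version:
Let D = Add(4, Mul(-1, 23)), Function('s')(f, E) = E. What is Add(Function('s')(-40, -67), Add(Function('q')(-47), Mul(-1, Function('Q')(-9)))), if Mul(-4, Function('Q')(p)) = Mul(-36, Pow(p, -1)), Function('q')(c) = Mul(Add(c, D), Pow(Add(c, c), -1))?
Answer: Rational(-3069, 47) ≈ -65.298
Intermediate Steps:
D = -19 (D = Add(4, -23) = -19)
Function('q')(c) = Mul(Rational(1, 2), Pow(c, -1), Add(-19, c)) (Function('q')(c) = Mul(Add(c, -19), Pow(Add(c, c), -1)) = Mul(Add(-19, c), Pow(Mul(2, c), -1)) = Mul(Add(-19, c), Mul(Rational(1, 2), Pow(c, -1))) = Mul(Rational(1, 2), Pow(c, -1), Add(-19, c)))
Function('Q')(p) = Mul(9, Pow(p, -1)) (Function('Q')(p) = Mul(Rational(-1, 4), Mul(-36, Pow(p, -1))) = Mul(9, Pow(p, -1)))
Add(Function('s')(-40, -67), Add(Function('q')(-47), Mul(-1, Function('Q')(-9)))) = Add(-67, Add(Mul(Rational(1, 2), Pow(-47, -1), Add(-19, -47)), Mul(-1, Mul(9, Pow(-9, -1))))) = Add(-67, Add(Mul(Rational(1, 2), Rational(-1, 47), -66), Mul(-1, Mul(9, Rational(-1, 9))))) = Add(-67, Add(Rational(33, 47), Mul(-1, -1))) = Add(-67, Add(Rational(33, 47), 1)) = Add(-67, Rational(80, 47)) = Rational(-3069, 47)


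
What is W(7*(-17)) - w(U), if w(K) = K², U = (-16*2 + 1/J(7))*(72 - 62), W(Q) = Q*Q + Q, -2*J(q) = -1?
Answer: -75958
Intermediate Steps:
J(q) = ½ (J(q) = -½*(-1) = ½)
W(Q) = Q + Q² (W(Q) = Q² + Q = Q + Q²)
U = -300 (U = (-16*2 + 1/(½))*(72 - 62) = (-32 + 2)*10 = -30*10 = -300)
W(7*(-17)) - w(U) = (7*(-17))*(1 + 7*(-17)) - 1*(-300)² = -119*(1 - 119) - 1*90000 = -119*(-118) - 90000 = 14042 - 90000 = -75958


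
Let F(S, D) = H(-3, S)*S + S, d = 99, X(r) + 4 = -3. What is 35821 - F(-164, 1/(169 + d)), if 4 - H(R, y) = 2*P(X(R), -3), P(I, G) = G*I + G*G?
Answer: 26801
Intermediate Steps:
X(r) = -7 (X(r) = -4 - 3 = -7)
P(I, G) = G**2 + G*I (P(I, G) = G*I + G**2 = G**2 + G*I)
H(R, y) = -56 (H(R, y) = 4 - 2*(-3*(-3 - 7)) = 4 - 2*(-3*(-10)) = 4 - 2*30 = 4 - 1*60 = 4 - 60 = -56)
F(S, D) = -55*S (F(S, D) = -56*S + S = -55*S)
35821 - F(-164, 1/(169 + d)) = 35821 - (-55)*(-164) = 35821 - 1*9020 = 35821 - 9020 = 26801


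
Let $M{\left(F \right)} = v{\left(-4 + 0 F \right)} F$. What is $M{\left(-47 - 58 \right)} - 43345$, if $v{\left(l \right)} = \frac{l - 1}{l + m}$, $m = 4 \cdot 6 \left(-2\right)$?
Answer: $- \frac{2254465}{52} \approx -43355.0$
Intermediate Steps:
$m = -48$ ($m = 24 \left(-2\right) = -48$)
$v{\left(l \right)} = \frac{-1 + l}{-48 + l}$ ($v{\left(l \right)} = \frac{l - 1}{l - 48} = \frac{-1 + l}{-48 + l}$)
$M{\left(F \right)} = \frac{5 F}{52}$ ($M{\left(F \right)} = \frac{-1 - \left(4 + 0 F\right)}{-48 - \left(4 + 0 F\right)} F = \frac{-1 + \left(-4 + 0\right)}{-48 + \left(-4 + 0\right)} F = \frac{-1 - 4}{-48 - 4} F = \frac{1}{-52} \left(-5\right) F = \left(- \frac{1}{52}\right) \left(-5\right) F = \frac{5 F}{52}$)
$M{\left(-47 - 58 \right)} - 43345 = \frac{5 \left(-47 - 58\right)}{52} - 43345 = \frac{5}{52} \left(-105\right) - 43345 = - \frac{525}{52} - 43345 = - \frac{2254465}{52}$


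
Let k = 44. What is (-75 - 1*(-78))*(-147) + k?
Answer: -397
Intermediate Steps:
(-75 - 1*(-78))*(-147) + k = (-75 - 1*(-78))*(-147) + 44 = (-75 + 78)*(-147) + 44 = 3*(-147) + 44 = -441 + 44 = -397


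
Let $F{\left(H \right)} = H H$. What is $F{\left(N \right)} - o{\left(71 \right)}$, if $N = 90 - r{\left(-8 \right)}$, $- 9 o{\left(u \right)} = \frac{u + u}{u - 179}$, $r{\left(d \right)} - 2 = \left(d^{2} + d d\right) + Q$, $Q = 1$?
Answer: $\frac{816895}{486} \approx 1680.9$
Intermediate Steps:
$r{\left(d \right)} = 3 + 2 d^{2}$ ($r{\left(d \right)} = 2 + \left(\left(d^{2} + d d\right) + 1\right) = 2 + \left(\left(d^{2} + d^{2}\right) + 1\right) = 2 + \left(2 d^{2} + 1\right) = 2 + \left(1 + 2 d^{2}\right) = 3 + 2 d^{2}$)
$o{\left(u \right)} = - \frac{2 u}{9 \left(-179 + u\right)}$ ($o{\left(u \right)} = - \frac{\left(u + u\right) \frac{1}{u - 179}}{9} = - \frac{2 u \frac{1}{-179 + u}}{9} = - \frac{2 u}{9 \left(-179 + u\right)}$)
$N = -41$ ($N = 90 - \left(3 + 2 \left(-8\right)^{2}\right) = 90 - \left(3 + 2 \cdot 64\right) = 90 - \left(3 + 128\right) = 90 - 131 = -41$)
$F{\left(H \right)} = H^{2}$
$F{\left(N \right)} - o{\left(71 \right)} = \left(-41\right)^{2} - \left(-2\right) 71 \frac{1}{-1611 + 9 \cdot 71} = 1681 - \left(-2\right) 71 \frac{1}{-1611 + 639} = 1681 - \left(-2\right) 71 \frac{1}{-972} = 1681 - \left(-2\right) 71 \left(- \frac{1}{972}\right) = 1681 - \frac{71}{486} = \frac{816895}{486}$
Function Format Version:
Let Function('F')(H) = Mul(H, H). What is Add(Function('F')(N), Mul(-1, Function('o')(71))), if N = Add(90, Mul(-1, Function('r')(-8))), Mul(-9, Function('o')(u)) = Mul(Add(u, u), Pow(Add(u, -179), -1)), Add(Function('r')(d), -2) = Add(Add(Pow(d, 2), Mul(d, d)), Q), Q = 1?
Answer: Rational(816895, 486) ≈ 1680.9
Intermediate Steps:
Function('r')(d) = Add(3, Mul(2, Pow(d, 2))) (Function('r')(d) = Add(2, Add(Add(Pow(d, 2), Mul(d, d)), 1)) = Add(2, Add(Add(Pow(d, 2), Pow(d, 2)), 1)) = Add(2, Add(Mul(2, Pow(d, 2)), 1)) = Add(2, Add(1, Mul(2, Pow(d, 2)))) = Add(3, Mul(2, Pow(d, 2))))
Function('o')(u) = Mul(Rational(-2, 9), u, Pow(Add(-179, u), -1)) (Function('o')(u) = Mul(Rational(-1, 9), Mul(Add(u, u), Pow(Add(u, -179), -1))) = Mul(Rational(-1, 9), Mul(Mul(2, u), Pow(Add(-179, u), -1))) = Mul(Rational(-1, 9), Mul(2, u, Pow(Add(-179, u), -1))) = Mul(Rational(-2, 9), u, Pow(Add(-179, u), -1)))
N = -41 (N = Add(90, Mul(-1, Add(3, Mul(2, Pow(-8, 2))))) = Add(90, Mul(-1, Add(3, Mul(2, 64)))) = Add(90, Mul(-1, Add(3, 128))) = Add(90, Mul(-1, 131)) = Add(90, -131) = -41)
Function('F')(H) = Pow(H, 2)
Add(Function('F')(N), Mul(-1, Function('o')(71))) = Add(Pow(-41, 2), Mul(-1, Mul(-2, 71, Pow(Add(-1611, Mul(9, 71)), -1)))) = Add(1681, Mul(-1, Mul(-2, 71, Pow(Add(-1611, 639), -1)))) = Add(1681, Mul(-1, Mul(-2, 71, Pow(-972, -1)))) = Add(1681, Mul(-1, Mul(-2, 71, Rational(-1, 972)))) = Add(1681, Mul(-1, Rational(71, 486))) = Add(1681, Rational(-71, 486)) = Rational(816895, 486)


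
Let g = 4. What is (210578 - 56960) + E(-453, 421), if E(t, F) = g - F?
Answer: 153201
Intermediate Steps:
E(t, F) = 4 - F
(210578 - 56960) + E(-453, 421) = (210578 - 56960) + (4 - 1*421) = 153618 + (4 - 421) = 153618 - 417 = 153201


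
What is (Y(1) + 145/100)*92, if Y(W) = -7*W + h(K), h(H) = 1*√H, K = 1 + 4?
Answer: -2553/5 + 92*√5 ≈ -304.88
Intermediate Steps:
K = 5
h(H) = √H
Y(W) = √5 - 7*W (Y(W) = -7*W + √5 = √5 - 7*W)
(Y(1) + 145/100)*92 = ((√5 - 7*1) + 145/100)*92 = ((√5 - 7) + 145*(1/100))*92 = ((-7 + √5) + 29/20)*92 = (-111/20 + √5)*92 = -2553/5 + 92*√5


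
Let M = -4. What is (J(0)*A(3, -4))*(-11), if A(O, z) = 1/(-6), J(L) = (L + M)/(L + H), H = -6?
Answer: 11/9 ≈ 1.2222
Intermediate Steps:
J(L) = (-4 + L)/(-6 + L) (J(L) = (L - 4)/(L - 6) = (-4 + L)/(-6 + L))
A(O, z) = -1/6
(J(0)*A(3, -4))*(-11) = (((-4 + 0)/(-6 + 0))*(-1/6))*(-11) = ((-4/(-6))*(-1/6))*(-11) = (-1/6*(-4)*(-1/6))*(-11) = ((2/3)*(-1/6))*(-11) = -1/9*(-11) = 11/9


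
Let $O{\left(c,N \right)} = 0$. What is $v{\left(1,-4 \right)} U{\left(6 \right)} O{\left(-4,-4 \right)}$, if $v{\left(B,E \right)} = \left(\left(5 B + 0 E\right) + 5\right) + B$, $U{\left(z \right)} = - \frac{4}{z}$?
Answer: $0$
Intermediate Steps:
$v{\left(B,E \right)} = 5 + 6 B$ ($v{\left(B,E \right)} = \left(\left(5 B + 0\right) + 5\right) + B = \left(5 B + 5\right) + B = \left(5 + 5 B\right) + B = 5 + 6 B$)
$v{\left(1,-4 \right)} U{\left(6 \right)} O{\left(-4,-4 \right)} = \left(5 + 6 \cdot 1\right) \left(- \frac{4}{6}\right) 0 = \left(5 + 6\right) \left(\left(-4\right) \frac{1}{6}\right) 0 = 11 \left(- \frac{2}{3}\right) 0 = \left(- \frac{22}{3}\right) 0 = 0$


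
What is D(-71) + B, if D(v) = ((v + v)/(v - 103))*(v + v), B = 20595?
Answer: 1781683/87 ≈ 20479.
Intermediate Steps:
D(v) = 4*v**2/(-103 + v) (D(v) = ((2*v)/(-103 + v))*(2*v) = (2*v/(-103 + v))*(2*v) = 4*v**2/(-103 + v))
D(-71) + B = 4*(-71)**2/(-103 - 71) + 20595 = 4*5041/(-174) + 20595 = 4*5041*(-1/174) + 20595 = -10082/87 + 20595 = 1781683/87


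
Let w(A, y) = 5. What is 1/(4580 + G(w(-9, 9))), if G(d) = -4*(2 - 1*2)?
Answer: 1/4580 ≈ 0.00021834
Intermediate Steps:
G(d) = 0 (G(d) = -4*(2 - 2) = -4*0 = 0)
1/(4580 + G(w(-9, 9))) = 1/(4580 + 0) = 1/4580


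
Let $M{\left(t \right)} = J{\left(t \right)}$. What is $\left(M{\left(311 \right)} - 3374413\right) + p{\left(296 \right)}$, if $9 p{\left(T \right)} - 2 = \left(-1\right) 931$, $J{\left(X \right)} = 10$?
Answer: $- \frac{30370556}{9} \approx -3.3745 \cdot 10^{6}$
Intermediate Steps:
$p{\left(T \right)} = - \frac{929}{9}$ ($p{\left(T \right)} = \frac{2}{9} + \frac{\left(-1\right) 931}{9} = \frac{2}{9} + \frac{1}{9} \left(-931\right) = \frac{2}{9} - \frac{931}{9} = - \frac{929}{9}$)
$M{\left(t \right)} = 10$
$\left(M{\left(311 \right)} - 3374413\right) + p{\left(296 \right)} = \left(10 - 3374413\right) - \frac{929}{9} = -3374403 - \frac{929}{9} = - \frac{30370556}{9}$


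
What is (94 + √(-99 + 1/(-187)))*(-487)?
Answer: -45778 - 487*I*√3462118/187 ≈ -45778.0 - 4845.7*I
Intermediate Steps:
(94 + √(-99 + 1/(-187)))*(-487) = (94 + √(-99 - 1/187))*(-487) = (94 + √(-18514/187))*(-487) = (94 + I*√3462118/187)*(-487) = -45778 - 487*I*√3462118/187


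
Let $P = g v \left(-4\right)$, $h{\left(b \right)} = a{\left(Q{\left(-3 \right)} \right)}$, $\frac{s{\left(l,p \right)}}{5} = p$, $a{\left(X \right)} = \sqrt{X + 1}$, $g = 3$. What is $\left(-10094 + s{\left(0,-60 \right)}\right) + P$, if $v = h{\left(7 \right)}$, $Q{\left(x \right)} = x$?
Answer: $-10394 - 12 i \sqrt{2} \approx -10394.0 - 16.971 i$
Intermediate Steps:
$a{\left(X \right)} = \sqrt{1 + X}$
$s{\left(l,p \right)} = 5 p$
$h{\left(b \right)} = i \sqrt{2}$ ($h{\left(b \right)} = \sqrt{1 - 3} = \sqrt{-2} = i \sqrt{2}$)
$v = i \sqrt{2} \approx 1.4142 i$
$P = - 12 i \sqrt{2}$ ($P = 3 i \sqrt{2} \left(-4\right) = - 12 i \sqrt{2} \approx - 16.971 i$)
$\left(-10094 + s{\left(0,-60 \right)}\right) + P = \left(-10094 + 5 \left(-60\right)\right) - 12 i \sqrt{2} = \left(-10094 - 300\right) - 12 i \sqrt{2} = -10394 - 12 i \sqrt{2}$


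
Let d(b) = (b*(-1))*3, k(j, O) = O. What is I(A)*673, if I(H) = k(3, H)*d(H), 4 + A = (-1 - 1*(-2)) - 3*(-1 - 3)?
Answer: -163539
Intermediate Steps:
d(b) = -3*b (d(b) = -b*3 = -3*b)
A = 9 (A = -4 + ((-1 - 1*(-2)) - 3*(-1 - 3)) = -4 + ((-1 + 2) - 3*(-4)) = -4 + (1 - 3*(-4)) = -4 + (1 + 12) = -4 + 13 = 9)
I(H) = -3*H**2 (I(H) = H*(-3*H) = -3*H**2)
I(A)*673 = -3*9**2*673 = -3*81*673 = -243*673 = -163539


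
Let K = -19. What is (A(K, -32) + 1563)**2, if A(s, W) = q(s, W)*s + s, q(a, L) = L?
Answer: 4631104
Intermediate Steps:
A(s, W) = s + W*s (A(s, W) = W*s + s = s + W*s)
(A(K, -32) + 1563)**2 = (-19*(1 - 32) + 1563)**2 = (-19*(-31) + 1563)**2 = (589 + 1563)**2 = 2152**2 = 4631104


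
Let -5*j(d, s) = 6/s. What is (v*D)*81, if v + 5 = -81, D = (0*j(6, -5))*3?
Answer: 0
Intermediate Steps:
j(d, s) = -6/(5*s)
D = 0 (D = (0*(-6/5/(-5)))*3 = (0*(-6/5*(-1/5)))*3 = (0*(6/25))*3 = 0*3 = 0)
v = -86 (v = -5 - 81 = -86)
(v*D)*81 = -86*0*81 = 0*81 = 0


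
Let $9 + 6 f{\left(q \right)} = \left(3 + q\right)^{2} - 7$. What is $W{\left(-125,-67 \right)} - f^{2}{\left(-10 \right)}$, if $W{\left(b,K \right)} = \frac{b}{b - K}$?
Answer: $- \frac{3259}{116} \approx -28.095$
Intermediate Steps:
$f{\left(q \right)} = - \frac{8}{3} + \frac{\left(3 + q\right)^{2}}{6}$ ($f{\left(q \right)} = - \frac{3}{2} + \frac{\left(3 + q\right)^{2} - 7}{6} = - \frac{3}{2} + \frac{-7 + \left(3 + q\right)^{2}}{6} = - \frac{3}{2} + \left(- \frac{7}{6} + \frac{\left(3 + q\right)^{2}}{6}\right) = - \frac{8}{3} + \frac{\left(3 + q\right)^{2}}{6}$)
$W{\left(-125,-67 \right)} - f^{2}{\left(-10 \right)} = - \frac{125}{-125 - -67} - \left(- \frac{8}{3} + \frac{\left(3 - 10\right)^{2}}{6}\right)^{2} = - \frac{125}{-125 + 67} - \left(- \frac{8}{3} + \frac{\left(-7\right)^{2}}{6}\right)^{2} = - \frac{125}{-58} - \left(- \frac{8}{3} + \frac{1}{6} \cdot 49\right)^{2} = \left(-125\right) \left(- \frac{1}{58}\right) - \left(- \frac{8}{3} + \frac{49}{6}\right)^{2} = \frac{125}{58} - \left(\frac{11}{2}\right)^{2} = \frac{125}{58} - \frac{121}{4} = - \frac{3259}{116}$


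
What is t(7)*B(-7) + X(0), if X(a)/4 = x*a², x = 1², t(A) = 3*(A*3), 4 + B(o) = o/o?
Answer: -189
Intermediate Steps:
B(o) = -3 (B(o) = -4 + o/o = -4 + 1 = -3)
t(A) = 9*A (t(A) = 3*(3*A) = 9*A)
x = 1
X(a) = 4*a² (X(a) = 4*(1*a²) = 4*a²)
t(7)*B(-7) + X(0) = (9*7)*(-3) + 4*0² = 63*(-3) + 4*0 = -189 + 0 = -189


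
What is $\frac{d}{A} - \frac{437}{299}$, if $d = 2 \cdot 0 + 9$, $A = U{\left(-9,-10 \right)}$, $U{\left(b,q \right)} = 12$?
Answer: $- \frac{37}{52} \approx -0.71154$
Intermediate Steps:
$A = 12$
$d = 9$ ($d = 0 + 9 = 9$)
$\frac{d}{A} - \frac{437}{299} = \frac{9}{12} - \frac{437}{299} = 9 \cdot \frac{1}{12} - \frac{19}{13} = \frac{3}{4} - \frac{19}{13} = - \frac{37}{52}$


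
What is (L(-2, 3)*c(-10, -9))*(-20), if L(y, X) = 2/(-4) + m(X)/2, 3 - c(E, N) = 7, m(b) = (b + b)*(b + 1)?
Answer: 920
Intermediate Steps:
m(b) = 2*b*(1 + b) (m(b) = (2*b)*(1 + b) = 2*b*(1 + b))
c(E, N) = -4 (c(E, N) = 3 - 1*7 = 3 - 7 = -4)
L(y, X) = -½ + X*(1 + X) (L(y, X) = 2/(-4) + (2*X*(1 + X))/2 = 2*(-¼) + (2*X*(1 + X))*(½) = -½ + X*(1 + X))
(L(-2, 3)*c(-10, -9))*(-20) = ((-½ + 3 + 3²)*(-4))*(-20) = ((-½ + 3 + 9)*(-4))*(-20) = ((23/2)*(-4))*(-20) = -46*(-20) = 920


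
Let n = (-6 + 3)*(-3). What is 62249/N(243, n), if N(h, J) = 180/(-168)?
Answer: -871486/15 ≈ -58099.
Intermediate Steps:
n = 9 (n = -3*(-3) = 9)
N(h, J) = -15/14 (N(h, J) = 180*(-1/168) = -15/14)
62249/N(243, n) = 62249/(-15/14) = 62249*(-14/15) = -871486/15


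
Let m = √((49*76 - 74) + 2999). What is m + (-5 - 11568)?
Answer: -11573 + √6649 ≈ -11491.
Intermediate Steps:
m = √6649 (m = √((3724 - 74) + 2999) = √(3650 + 2999) = √6649 ≈ 81.541)
m + (-5 - 11568) = √6649 + (-5 - 11568) = √6649 - 11573 = -11573 + √6649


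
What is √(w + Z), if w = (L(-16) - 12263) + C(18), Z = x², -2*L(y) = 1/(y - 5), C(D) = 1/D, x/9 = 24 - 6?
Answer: 2*√1541414/21 ≈ 118.24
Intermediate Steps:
x = 162 (x = 9*(24 - 6) = 9*18 = 162)
L(y) = -1/(2*(-5 + y)) (L(y) = -1/(2*(y - 5)) = -1/(2*(-5 + y)))
Z = 26244 (Z = 162² = 26244)
w = -772564/63 (w = (-1/(-10 + 2*(-16)) - 12263) + 1/18 = (-1/(-10 - 32) - 12263) + 1/18 = (-1/(-42) - 12263) + 1/18 = (-1*(-1/42) - 12263) + 1/18 = (1/42 - 12263) + 1/18 = -515045/42 + 1/18 = -772564/63 ≈ -12263.)
√(w + Z) = √(-772564/63 + 26244) = √(880808/63) = 2*√1541414/21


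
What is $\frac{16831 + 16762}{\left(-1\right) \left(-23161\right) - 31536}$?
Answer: $- \frac{33593}{8375} \approx -4.0111$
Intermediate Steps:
$\frac{16831 + 16762}{\left(-1\right) \left(-23161\right) - 31536} = \frac{33593}{23161 - 31536} = \frac{33593}{-8375} = 33593 \left(- \frac{1}{8375}\right) = - \frac{33593}{8375}$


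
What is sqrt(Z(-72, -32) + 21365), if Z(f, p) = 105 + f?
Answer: sqrt(21398) ≈ 146.28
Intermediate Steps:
sqrt(Z(-72, -32) + 21365) = sqrt((105 - 72) + 21365) = sqrt(33 + 21365) = sqrt(21398)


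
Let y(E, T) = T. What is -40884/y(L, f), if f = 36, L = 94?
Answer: -3407/3 ≈ -1135.7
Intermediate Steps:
-40884/y(L, f) = -40884/36 = -40884*1/36 = -3407/3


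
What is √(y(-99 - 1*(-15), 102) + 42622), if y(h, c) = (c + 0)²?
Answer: √53026 ≈ 230.27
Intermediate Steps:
y(h, c) = c²
√(y(-99 - 1*(-15), 102) + 42622) = √(102² + 42622) = √(10404 + 42622) = √53026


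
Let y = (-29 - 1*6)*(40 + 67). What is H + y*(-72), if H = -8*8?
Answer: 269576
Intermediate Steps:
H = -64
y = -3745 (y = (-29 - 6)*107 = -35*107 = -3745)
H + y*(-72) = -64 - 3745*(-72) = -64 + 269640 = 269576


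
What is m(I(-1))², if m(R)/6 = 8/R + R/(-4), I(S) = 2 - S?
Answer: 529/4 ≈ 132.25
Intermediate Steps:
m(R) = 48/R - 3*R/2 (m(R) = 6*(8/R + R/(-4)) = 6*(8/R + R*(-¼)) = 6*(8/R - R/4) = 48/R - 3*R/2)
m(I(-1))² = (48/(2 - 1*(-1)) - 3*(2 - 1*(-1))/2)² = (48/(2 + 1) - 3*(2 + 1)/2)² = (48/3 - 3/2*3)² = (48*(⅓) - 9/2)² = (16 - 9/2)² = (23/2)² = 529/4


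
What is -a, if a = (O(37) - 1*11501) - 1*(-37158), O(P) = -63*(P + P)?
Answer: -20995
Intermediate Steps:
O(P) = -126*P
a = 20995 (a = (-126*37 - 1*11501) - 1*(-37158) = (-4662 - 11501) + 37158 = -16163 + 37158 = 20995)
-a = -1*20995 = -20995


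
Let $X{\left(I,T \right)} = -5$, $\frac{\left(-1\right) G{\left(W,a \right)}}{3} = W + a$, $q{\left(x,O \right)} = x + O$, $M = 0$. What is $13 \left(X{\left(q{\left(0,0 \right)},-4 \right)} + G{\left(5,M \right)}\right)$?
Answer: $-260$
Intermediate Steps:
$q{\left(x,O \right)} = O + x$
$G{\left(W,a \right)} = - 3 W - 3 a$ ($G{\left(W,a \right)} = - 3 \left(W + a\right) = - 3 W - 3 a$)
$13 \left(X{\left(q{\left(0,0 \right)},-4 \right)} + G{\left(5,M \right)}\right) = 13 \left(-5 - 15\right) = 13 \left(-20\right) = -260$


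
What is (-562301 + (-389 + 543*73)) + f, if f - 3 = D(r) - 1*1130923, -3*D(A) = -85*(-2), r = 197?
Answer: -4962083/3 ≈ -1.6540e+6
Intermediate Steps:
D(A) = -170/3 (D(A) = -(-85)*(-2)/3 = -1/3*170 = -170/3)
f = -3392930/3 (f = 3 + (-170/3 - 1*1130923) = 3 + (-170/3 - 1130923) = 3 - 3392939/3 = -3392930/3 ≈ -1.1310e+6)
(-562301 + (-389 + 543*73)) + f = (-562301 + (-389 + 543*73)) - 3392930/3 = (-562301 + (-389 + 39639)) - 3392930/3 = (-562301 + 39250) - 3392930/3 = -523051 - 3392930/3 = -4962083/3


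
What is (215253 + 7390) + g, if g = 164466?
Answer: 387109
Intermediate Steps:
(215253 + 7390) + g = (215253 + 7390) + 164466 = 222643 + 164466 = 387109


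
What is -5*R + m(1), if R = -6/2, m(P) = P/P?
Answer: 16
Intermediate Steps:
m(P) = 1
R = -3 (R = -6*½ = -3)
-5*R + m(1) = -5*(-3) + 1 = 15 + 1 = 16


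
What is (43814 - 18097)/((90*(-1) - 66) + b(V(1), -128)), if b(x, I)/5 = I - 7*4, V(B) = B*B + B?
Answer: -25717/936 ≈ -27.475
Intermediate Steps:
V(B) = B + B**2 (V(B) = B**2 + B = B + B**2)
b(x, I) = -140 + 5*I (b(x, I) = 5*(I - 7*4) = 5*(I - 28) = 5*(-28 + I) = -140 + 5*I)
(43814 - 18097)/((90*(-1) - 66) + b(V(1), -128)) = (43814 - 18097)/((90*(-1) - 66) + (-140 + 5*(-128))) = 25717/((-90 - 66) + (-140 - 640)) = 25717/(-156 - 780) = 25717/(-936) = 25717*(-1/936) = -25717/936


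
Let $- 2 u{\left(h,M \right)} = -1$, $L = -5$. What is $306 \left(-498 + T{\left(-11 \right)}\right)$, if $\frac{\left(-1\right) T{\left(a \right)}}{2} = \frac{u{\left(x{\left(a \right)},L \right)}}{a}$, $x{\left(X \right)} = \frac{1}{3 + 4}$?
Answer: $- \frac{1675962}{11} \approx -1.5236 \cdot 10^{5}$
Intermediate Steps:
$x{\left(X \right)} = \frac{1}{7}$
$u{\left(h,M \right)} = \frac{1}{2}$ ($u{\left(h,M \right)} = \left(- \frac{1}{2}\right) \left(-1\right) = \frac{1}{2}$)
$T{\left(a \right)} = - \frac{1}{a}$ ($T{\left(a \right)} = - 2 \frac{1}{2 a} = - \frac{1}{a}$)
$306 \left(-498 + T{\left(-11 \right)}\right) = 306 \left(-498 - \frac{1}{-11}\right) = 306 \left(-498 - - \frac{1}{11}\right) = 306 \left(-498 + \frac{1}{11}\right) = 306 \left(- \frac{5477}{11}\right) = - \frac{1675962}{11}$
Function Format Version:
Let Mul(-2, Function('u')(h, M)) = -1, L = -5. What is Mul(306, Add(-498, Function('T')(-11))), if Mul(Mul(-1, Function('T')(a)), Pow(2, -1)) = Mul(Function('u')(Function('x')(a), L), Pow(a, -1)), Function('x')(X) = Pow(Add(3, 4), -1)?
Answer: Rational(-1675962, 11) ≈ -1.5236e+5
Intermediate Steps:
Function('x')(X) = Rational(1, 7) (Function('x')(X) = Pow(7, -1) = Rational(1, 7))
Function('u')(h, M) = Rational(1, 2) (Function('u')(h, M) = Mul(Rational(-1, 2), -1) = Rational(1, 2))
Function('T')(a) = Mul(-1, Pow(a, -1)) (Function('T')(a) = Mul(-2, Mul(Rational(1, 2), Pow(a, -1))) = Mul(-1, Pow(a, -1)))
Mul(306, Add(-498, Function('T')(-11))) = Mul(306, Add(-498, Mul(-1, Pow(-11, -1)))) = Mul(306, Add(-498, Mul(-1, Rational(-1, 11)))) = Mul(306, Add(-498, Rational(1, 11))) = Mul(306, Rational(-5477, 11)) = Rational(-1675962, 11)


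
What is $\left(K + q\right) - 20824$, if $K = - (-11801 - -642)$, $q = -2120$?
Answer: $-11785$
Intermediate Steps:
$K = 11159$ ($K = - (-11801 + 642) = \left(-1\right) \left(-11159\right) = 11159$)
$\left(K + q\right) - 20824 = \left(11159 - 2120\right) - 20824 = 9039 - 20824 = -11785$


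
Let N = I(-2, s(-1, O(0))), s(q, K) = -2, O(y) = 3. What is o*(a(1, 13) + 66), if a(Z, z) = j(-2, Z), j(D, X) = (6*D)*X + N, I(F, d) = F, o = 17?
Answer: 884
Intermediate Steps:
N = -2
j(D, X) = -2 + 6*D*X (j(D, X) = (6*D)*X - 2 = 6*D*X - 2 = -2 + 6*D*X)
a(Z, z) = -2 - 12*Z (a(Z, z) = -2 + 6*(-2)*Z = -2 - 12*Z)
o*(a(1, 13) + 66) = 17*((-2 - 12*1) + 66) = 17*((-2 - 12) + 66) = 17*(-14 + 66) = 17*52 = 884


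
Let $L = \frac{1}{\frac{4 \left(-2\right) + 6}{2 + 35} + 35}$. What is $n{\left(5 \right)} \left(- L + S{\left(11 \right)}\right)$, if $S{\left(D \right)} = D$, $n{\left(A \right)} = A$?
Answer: $\frac{70930}{1293} \approx 54.857$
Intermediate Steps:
$L = \frac{37}{1293}$ ($L = \frac{1}{\frac{-8 + 6}{37} + 35} = \frac{1}{\left(-2\right) \frac{1}{37} + 35} = \frac{1}{- \frac{2}{37} + 35} = \frac{1}{\frac{1293}{37}} = \frac{37}{1293} \approx 0.028616$)
$n{\left(5 \right)} \left(- L + S{\left(11 \right)}\right) = 5 \left(\left(-1\right) \frac{37}{1293} + 11\right) = 5 \left(- \frac{37}{1293} + 11\right) = 5 \cdot \frac{14186}{1293} = \frac{70930}{1293}$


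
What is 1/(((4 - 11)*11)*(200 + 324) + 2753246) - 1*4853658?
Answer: -13167479080883/2712898 ≈ -4.8537e+6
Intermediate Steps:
1/(((4 - 11)*11)*(200 + 324) + 2753246) - 1*4853658 = 1/(-7*11*524 + 2753246) - 4853658 = 1/(-77*524 + 2753246) - 4853658 = 1/(-40348 + 2753246) - 4853658 = 1/2712898 - 4853658 = -13167479080883/2712898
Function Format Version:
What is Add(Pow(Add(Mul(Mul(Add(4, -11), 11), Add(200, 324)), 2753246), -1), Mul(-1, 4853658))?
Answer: Rational(-13167479080883, 2712898) ≈ -4.8537e+6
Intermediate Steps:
Add(Pow(Add(Mul(Mul(Add(4, -11), 11), Add(200, 324)), 2753246), -1), Mul(-1, 4853658)) = Add(Pow(Add(Mul(Mul(-7, 11), 524), 2753246), -1), -4853658) = Add(Pow(Add(Mul(-77, 524), 2753246), -1), -4853658) = Add(Pow(Add(-40348, 2753246), -1), -4853658) = Add(Pow(2712898, -1), -4853658) = Add(Rational(1, 2712898), -4853658) = Rational(-13167479080883, 2712898)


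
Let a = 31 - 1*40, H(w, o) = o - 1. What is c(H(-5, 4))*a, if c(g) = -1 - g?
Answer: 36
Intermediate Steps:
H(w, o) = -1 + o
a = -9 (a = 31 - 40 = -9)
c(H(-5, 4))*a = (-1 - (-1 + 4))*(-9) = (-1 - 1*3)*(-9) = (-1 - 3)*(-9) = -4*(-9) = 36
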